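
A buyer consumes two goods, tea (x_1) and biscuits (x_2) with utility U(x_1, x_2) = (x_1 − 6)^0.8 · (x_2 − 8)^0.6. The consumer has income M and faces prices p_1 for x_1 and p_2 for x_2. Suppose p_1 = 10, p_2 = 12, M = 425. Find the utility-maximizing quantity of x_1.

x_1* = 21.3714

This is Cobb-Douglas in (x_1−6, x_2−8): tangency gives 0.8·p_2·(x_2−8) = 0.6·p_1·(x_1−6).
Substituting into the budget: x_1* = 6 + 4/7·(M − 6·p_1 − 8·p_2)/p_1, and x_2* = 8 + 3/7·(…)/p_2.
Discretionary income = 425 − 6·10 − 8·12 = 269; x_1* = 6 + 4/7·269/10 = 21.3714.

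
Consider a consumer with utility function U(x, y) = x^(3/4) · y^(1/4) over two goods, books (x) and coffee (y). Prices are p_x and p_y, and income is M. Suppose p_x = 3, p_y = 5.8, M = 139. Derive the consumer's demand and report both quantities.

x* = 34.75, y* = 5.9914

Tangency: MRS = 3·y/x = p_x/p_y.
Rearranging, p_y·y = (1/3)·p_x·x. Substituting into the budget gives p_x·x·(1 + (1/3)) = M.
Demand: x*(p_x,p_y,M) = 0.75·M/p_x and y* = 0.25·M/p_y.
At p_x=3, p_y=5.8, M=139: x* = 0.75·139/3 = 34.75, y* = 5.9914.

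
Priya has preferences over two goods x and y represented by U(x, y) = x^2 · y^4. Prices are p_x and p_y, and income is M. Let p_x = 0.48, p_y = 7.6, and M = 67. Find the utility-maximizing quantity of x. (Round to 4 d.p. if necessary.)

At p_x=0.48, p_y=7.6, M=67: x* = 1/3·67/0.48 = 46.5278.

x* = 46.5278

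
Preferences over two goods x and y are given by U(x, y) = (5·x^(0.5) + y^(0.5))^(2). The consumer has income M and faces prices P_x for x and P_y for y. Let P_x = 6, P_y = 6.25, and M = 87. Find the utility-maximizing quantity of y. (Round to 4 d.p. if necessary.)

y* = 0.5148

From the CES first-order condition, 5·(y/x)^(0.5) = P_x/P_y.
Hence y/x = ((1/5)·P_x/P_y)^(1/(0.5)), i.e. raised to the 2 power.
With the ratio pinned down, the budget gives x* = M/(P_x + P_y·(y/x)) and y* = (y/x)·x*.
Numerically y/x = 0.036864, so x* = 87/(6 + 6.25·0.036864) = 13.9638 and y* = 0.036864·13.9638 = 0.5148.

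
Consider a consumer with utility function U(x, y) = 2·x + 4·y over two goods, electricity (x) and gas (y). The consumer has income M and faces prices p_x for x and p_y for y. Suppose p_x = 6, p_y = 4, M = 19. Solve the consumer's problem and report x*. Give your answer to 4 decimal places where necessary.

Linear utility — the consumer picks whichever good has higher MU/price: 2/6 = 0.3333 vs 4/4 = 1.
y gives more utility per dollar, so spend all income on y: y* = M/p_y, x* = 0.
Numerically: x* = 0, y* = 4.75.

x* = 0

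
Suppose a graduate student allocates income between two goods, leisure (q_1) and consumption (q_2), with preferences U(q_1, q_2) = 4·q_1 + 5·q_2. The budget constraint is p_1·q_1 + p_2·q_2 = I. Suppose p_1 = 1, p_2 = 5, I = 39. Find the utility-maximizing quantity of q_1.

Linear utility — the consumer picks whichever good has higher MU/price: 4/1 = 4 vs 5/5 = 1.
q_1 gives more utility per dollar, so spend all income on q_1: q_1* = I/p_1, q_2* = 0.
Numerically: q_1* = 39, q_2* = 0.

q_1* = 39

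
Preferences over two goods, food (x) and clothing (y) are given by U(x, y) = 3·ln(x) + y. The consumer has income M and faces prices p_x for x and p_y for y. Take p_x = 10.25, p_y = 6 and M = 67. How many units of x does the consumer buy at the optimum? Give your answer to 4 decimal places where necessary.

x* = 1.7561

Set MRS = p_x/p_y: (3/x)/1 = p_x/p_y.
So x*(p_x,p_y) = 3·p_y/p_x, independent of income; and y* = (M − 3·p_y)/p_y.
At the given prices: x* = 3·6/10.25 = 1.7561.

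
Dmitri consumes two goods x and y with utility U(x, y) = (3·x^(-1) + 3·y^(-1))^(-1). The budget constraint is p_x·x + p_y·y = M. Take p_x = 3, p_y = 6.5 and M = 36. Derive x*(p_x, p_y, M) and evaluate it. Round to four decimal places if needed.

x* = 4.8544

MU_x ∝ 3·x^(-2), MU_y ∝ 3·y^(-2), so MRS = (y/x)^(2) = p_x/p_y.
Solve for the ratio: y/x = [p_x/p_y]^(0.5).
With the ratio pinned down, the budget gives x* = M/(p_x + p_y·(y/x)) and y* = (y/x)·x*.
Numerically y/x = 0.679366, so x* = 36/(3 + 6.5·0.679366) = 4.8544.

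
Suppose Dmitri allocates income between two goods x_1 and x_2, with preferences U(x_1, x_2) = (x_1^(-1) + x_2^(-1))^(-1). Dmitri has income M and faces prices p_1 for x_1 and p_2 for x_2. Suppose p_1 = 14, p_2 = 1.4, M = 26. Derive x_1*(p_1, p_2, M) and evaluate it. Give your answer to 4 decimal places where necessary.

MU_x_1 ∝ x_1^(-2), MU_x_2 ∝ x_2^(-2), so MRS = (x_2/x_1)^(2) = p_1/p_2.
Hence x_2/x_1 = (p_1/p_2)^(1/(2)), i.e. raised to the 0.5 power.
With the ratio pinned down, the budget gives x_1* = M/(p_1 + p_2·(x_2/x_1)) and x_2* = (x_2/x_1)·x_1*.
Numerically x_2/x_1 = 3.162278, so x_1* = 26/(14 + 1.4·3.162278) = 1.411.

x_1* = 1.411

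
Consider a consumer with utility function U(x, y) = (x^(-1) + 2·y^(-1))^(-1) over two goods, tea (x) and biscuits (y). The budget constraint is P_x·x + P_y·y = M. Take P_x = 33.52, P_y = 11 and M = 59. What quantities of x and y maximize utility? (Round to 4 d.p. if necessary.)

x* = 0.9724, y* = 2.4005

From the CES first-order condition, (1/2)·(y/x)^(2) = P_x/P_y.
Solve for the ratio: y/x = [2·P_x/P_y]^(0.5).
With the ratio pinned down, the budget gives x* = M/(P_x + P_y·(y/x)) and y* = (y/x)·x*.
Numerically y/x = 2.468713, so x* = 59/(33.52 + 11·2.468713) = 0.9724 and y* = 2.468713·0.9724 = 2.4005.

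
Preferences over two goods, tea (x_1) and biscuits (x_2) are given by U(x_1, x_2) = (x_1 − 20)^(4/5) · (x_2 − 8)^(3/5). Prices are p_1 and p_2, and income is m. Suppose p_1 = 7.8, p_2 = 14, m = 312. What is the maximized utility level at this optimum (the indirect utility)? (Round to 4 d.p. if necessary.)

V = 3.0498

MRS = (4/3)·(x_2−8)/(x_1−20). Tangency with p_1/p_2 gives x_2−8 = (3/4)·(p_1/p_2)·(x_1−20).
After buying the subsistence bundle (20, 8), a share 4/7 of the remaining income goes to x_1: x_1* = 20 + 4/7·(m − 20p_1 − 8p_2)/p_1.
Discretionary income = 312 − 20·7.8 − 8·14 = 44; x_1* = 20 + 4/7·44/7.8 = 23.2234; x_2* = 8 + 3/7·44/14 = 9.3469.
Utility at the optimum: U(23.2234, 9.3469) = 3.0498.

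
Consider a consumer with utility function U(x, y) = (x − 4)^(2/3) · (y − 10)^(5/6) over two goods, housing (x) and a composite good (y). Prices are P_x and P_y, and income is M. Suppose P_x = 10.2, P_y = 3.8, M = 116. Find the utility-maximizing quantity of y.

MRS = (4/5)·(y−10)/(x−4). Tangency with P_x/P_y gives y−10 = (5/4)·(P_x/P_y)·(x−4).
Substituting into the budget: x* = 4 + 4/9·(M − 4·P_x − 10·P_y)/P_x, and y* = 10 + 5/9·(…)/P_y.
Discretionary income = 116 − 4·10.2 − 10·3.8 = 37.2; y* = 10 + 5/9·37.2/3.8 = 15.4386.

y* = 15.4386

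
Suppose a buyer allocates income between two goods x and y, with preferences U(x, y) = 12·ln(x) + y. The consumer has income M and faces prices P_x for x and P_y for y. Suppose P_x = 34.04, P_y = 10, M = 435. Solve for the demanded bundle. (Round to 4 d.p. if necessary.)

MU_x = 12/x, MU_y = 1. Tangency: 12/x = P_x/P_y.
So x*(P_x,P_y) = 12·P_y/P_x, independent of income; and y* = (M − 12·P_y)/P_y.
At the given prices: x* = 12·10/34.04 = 3.5253, and y* = 31.5.

x* = 3.5253, y* = 31.5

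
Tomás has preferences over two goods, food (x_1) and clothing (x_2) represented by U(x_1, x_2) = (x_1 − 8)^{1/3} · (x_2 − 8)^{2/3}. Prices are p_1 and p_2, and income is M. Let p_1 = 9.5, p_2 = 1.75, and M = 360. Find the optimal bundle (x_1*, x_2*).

Discretionary income = 360 − 8·9.5 − 8·1.75 = 270; x_1* = 8 + 1/3·270/9.5 = 17.4737; x_2* = 8 + 2/3·270/1.75 = 110.8571.

x_1* = 17.4737, x_2* = 110.8571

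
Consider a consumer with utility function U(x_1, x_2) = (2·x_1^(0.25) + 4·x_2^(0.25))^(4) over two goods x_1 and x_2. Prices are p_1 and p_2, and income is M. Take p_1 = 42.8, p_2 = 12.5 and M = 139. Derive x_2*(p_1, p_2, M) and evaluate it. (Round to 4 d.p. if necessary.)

From the CES first-order condition, (1/2)·(x_2/x_1)^(0.75) = p_1/p_2.
Hence x_2/x_1 = (2·p_1/p_2)^(1/(0.75)), i.e. raised to the 4/3 power.
Substitute x_2 = (x_2/x_1)·x_1 into the budget: x_1* = M/(p_1 + p_2·(x_2/x_1)).
Numerically x_2/x_1 = 13.004241, so x_1* = 139/(42.8 + 12.5·13.004241) = 0.6769 and x_2* = 13.004241·0.6769 = 8.8024.

x_2* = 8.8024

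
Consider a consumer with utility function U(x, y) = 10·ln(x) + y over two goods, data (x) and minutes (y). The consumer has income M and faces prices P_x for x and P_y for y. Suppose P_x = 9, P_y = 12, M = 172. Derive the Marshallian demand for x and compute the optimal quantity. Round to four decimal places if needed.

MU_x = 10/x, MU_y = 1. Tangency: 10/x = P_x/P_y.
So x*(P_x,P_y) = 10·P_y/P_x, independent of income; and y* = (M − 10·P_y)/P_y.
At the given prices: x* = 10·12/9 = 13.3333.

x* = 13.3333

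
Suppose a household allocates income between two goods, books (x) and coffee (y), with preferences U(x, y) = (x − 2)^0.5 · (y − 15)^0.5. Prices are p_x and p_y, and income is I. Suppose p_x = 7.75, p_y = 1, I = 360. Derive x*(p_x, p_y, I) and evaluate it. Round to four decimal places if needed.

Let x' = x−2, y' = y−15. MRS = y'/x' = p_x/p_y.
After buying the subsistence bundle (2, 15), a share 0.5 of the remaining income goes to x: x* = 2 + 0.5·(I − 2p_x − 15p_y)/p_x.
Discretionary income = 360 − 2·7.75 − 15·1 = 329.5; x* = 2 + 0.5·329.5/7.75 = 23.2581.

x* = 23.2581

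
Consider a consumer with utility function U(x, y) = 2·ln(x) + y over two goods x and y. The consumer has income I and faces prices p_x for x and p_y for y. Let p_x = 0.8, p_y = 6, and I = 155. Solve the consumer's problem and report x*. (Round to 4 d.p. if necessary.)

x* = 15

MU_x = 2/x, MU_y = 1. Tangency: 2/x = p_x/p_y.
So x*(p_x,p_y) = 2·p_y/p_x, independent of income; and y* = (I − 2·p_y)/p_y.
At the given prices: x* = 2·6/0.8 = 15.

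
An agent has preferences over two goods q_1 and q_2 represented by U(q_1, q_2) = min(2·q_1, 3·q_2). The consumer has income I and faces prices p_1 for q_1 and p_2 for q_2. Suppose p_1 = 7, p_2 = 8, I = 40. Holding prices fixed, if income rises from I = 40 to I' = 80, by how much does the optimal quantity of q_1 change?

With perfect complements, no substitution: consume in ratio q_1:q_2 = 3:2.
Budget: p_1·q_1 + p_2·(2/3)·q_1 = I, so (3·p_1 + 2·p_2)·q_1 = 3·I.
Demand: q_1*(p_1,p_2,I) = 3·I/(3·p_1 + 2·p_2), q_2* = 2·I/(3·p_1 + 2·p_2).
Here 3·7 + 2·8 = 37, giving q_1* = 3.2432.
At I' = 80: q_1* = 6.4865. Change: 6.4865 − 3.2432 = 3.2432.

Δq_1* = 3.2432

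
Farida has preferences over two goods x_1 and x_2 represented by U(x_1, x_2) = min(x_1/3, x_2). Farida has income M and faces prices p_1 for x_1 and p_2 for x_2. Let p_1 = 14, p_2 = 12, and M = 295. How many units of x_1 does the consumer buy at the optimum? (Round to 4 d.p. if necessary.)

With perfect complements, no substitution: consume in ratio x_1:x_2 = 3:1.
Budget: p_1·x_1 + p_2·(1/3)·x_1 = M, so (3·p_1 + p_2)·x_1 = 3·M.
Demand: x_1*(p_1,p_2,M) = 3·M/(3·p_1 + p_2), x_2* = M/(3·p_1 + p_2).
Here 3·14 + 12 = 54, giving x_1* = 16.3889.

x_1* = 16.3889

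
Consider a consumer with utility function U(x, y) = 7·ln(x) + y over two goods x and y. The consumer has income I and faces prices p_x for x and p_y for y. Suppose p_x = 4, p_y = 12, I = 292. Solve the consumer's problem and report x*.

x* = 21

Set MRS = p_x/p_y: (7/x)/1 = p_x/p_y.
So x*(p_x,p_y) = 7·p_y/p_x, independent of income; and y* = (I − 7·p_y)/p_y.
At the given prices: x* = 7·12/4 = 21.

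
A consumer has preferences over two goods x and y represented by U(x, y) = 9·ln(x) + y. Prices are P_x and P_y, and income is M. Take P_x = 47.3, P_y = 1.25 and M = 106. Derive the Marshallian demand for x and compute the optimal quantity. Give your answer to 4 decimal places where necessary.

Set MRS = P_x/P_y: (9/x)/1 = P_x/P_y.
So x*(P_x,P_y) = 9·P_y/P_x, independent of income; and y* = (M − 9·P_y)/P_y.
At the given prices: x* = 9·1.25/47.3 = 0.2378.

x* = 0.2378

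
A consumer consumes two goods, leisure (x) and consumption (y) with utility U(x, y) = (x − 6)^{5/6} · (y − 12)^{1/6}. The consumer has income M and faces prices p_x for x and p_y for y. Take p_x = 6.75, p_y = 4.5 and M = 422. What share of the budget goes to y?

MRS = 5·(y−12)/(x−6). Tangency with p_x/p_y gives y−12 = (1/5)·(p_x/p_y)·(x−6).
Substituting into the budget: x* = 6 + 5/6·(M − 6·p_x − 12·p_y)/p_x, and y* = 12 + 1/6·(…)/p_y.
Discretionary income = 422 − 6·6.75 − 12·4.5 = 327.5; x* = 6 + 5/6·327.5/6.75 = 46.4321; y* = 12 + 1/6·327.5/4.5 = 24.1296.
Expenditure on y: 4.5·24.1296 = 108.5833; share = 0.2573.

share on y = 0.2573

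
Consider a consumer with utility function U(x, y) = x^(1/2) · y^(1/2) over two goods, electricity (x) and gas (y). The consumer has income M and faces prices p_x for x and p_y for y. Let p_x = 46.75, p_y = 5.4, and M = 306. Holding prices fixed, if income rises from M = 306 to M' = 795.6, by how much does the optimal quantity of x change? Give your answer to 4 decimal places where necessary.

Δx* = 5.2364

MU_x/MU_y = (0.5·y)/(0.5·x); tangency sets this equal to p_x/p_y.
Rearranging, p_y·y = p_x·x. Substituting into the budget gives p_x·x·(1 + 1) = M.
Demand: x*(p_x,p_y,M) = 0.5·M/p_x and y* = 0.5·M/p_y.
At p_x=46.75, p_y=5.4, M=306: x* = 0.5·306/46.75 = 3.2727.
At M' = 795.6: x* = 8.5091. Change: 8.5091 − 3.2727 = 5.2364.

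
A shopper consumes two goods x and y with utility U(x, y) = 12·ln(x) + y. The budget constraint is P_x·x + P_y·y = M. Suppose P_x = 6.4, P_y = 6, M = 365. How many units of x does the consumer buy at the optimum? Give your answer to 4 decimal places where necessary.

So x*(P_x,P_y) = 12·P_y/P_x, independent of income; and y* = (M − 12·P_y)/P_y.
At the given prices: x* = 12·6/6.4 = 11.25.

x* = 11.25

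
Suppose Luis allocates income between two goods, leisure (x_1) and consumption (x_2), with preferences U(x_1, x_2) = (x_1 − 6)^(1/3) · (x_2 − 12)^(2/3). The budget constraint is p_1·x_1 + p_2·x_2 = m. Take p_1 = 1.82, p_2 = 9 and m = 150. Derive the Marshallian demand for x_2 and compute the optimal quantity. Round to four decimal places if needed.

Let x_1' = x_1−6, x_2' = x_2−12. MRS = (1/2)·x_2'/x_1' = p_1/p_2.
Substituting into the budget: x_1* = 6 + 1/3·(m − 6·p_1 − 12·p_2)/p_1, and x_2* = 12 + 2/3·(…)/p_2.
Discretionary income = 150 − 6·1.82 − 12·9 = 31.08; x_2* = 12 + 2/3·31.08/9 = 14.3022.

x_2* = 14.3022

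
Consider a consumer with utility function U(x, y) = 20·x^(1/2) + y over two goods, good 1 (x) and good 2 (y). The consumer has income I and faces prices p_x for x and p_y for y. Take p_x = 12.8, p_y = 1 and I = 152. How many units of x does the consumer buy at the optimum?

x* = 0.6104

MU_x = 10/√x, MU_y = 1. Tangency: 10/√x = p_x/p_y.
Solve: √x = 10·p_y/p_x, so x*(p_x,p_y) = (10·p_y/p_x)², and y* = (I − p_x·x*)/p_y.
Plugging in: x* = (10·1/12.8)² = 0.6104.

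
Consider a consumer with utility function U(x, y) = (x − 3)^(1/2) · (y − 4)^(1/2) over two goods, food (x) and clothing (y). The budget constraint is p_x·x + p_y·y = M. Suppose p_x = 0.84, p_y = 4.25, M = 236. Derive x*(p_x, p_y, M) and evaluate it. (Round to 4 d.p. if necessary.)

x* = 131.8571

Let x' = x−3, y' = y−4. MRS = y'/x' = p_x/p_y.
Substituting into the budget: x* = 3 + 0.5·(M − 3·p_x − 4·p_y)/p_x, and y* = 4 + 0.5·(…)/p_y.
Discretionary income = 236 − 3·0.84 − 4·4.25 = 216.48; x* = 3 + 0.5·216.48/0.84 = 131.8571.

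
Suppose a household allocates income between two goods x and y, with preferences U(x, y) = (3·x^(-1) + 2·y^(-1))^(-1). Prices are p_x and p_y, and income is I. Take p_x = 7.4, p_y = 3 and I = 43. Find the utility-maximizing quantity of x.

MU_x ∝ 3·x^(-2), MU_y ∝ 2·y^(-2), so MRS = (3/2)·(y/x)^(2) = p_x/p_y.
Solve for the ratio: y/x = [(2/3)·p_x/p_y]^(0.5).
Substitute y = (y/x)·x into the budget: x* = I/(p_x + p_y·(y/x)).
Numerically y/x = 1.282359, so x* = 43/(7.4 + 3·1.282359) = 3.8232.

x* = 3.8232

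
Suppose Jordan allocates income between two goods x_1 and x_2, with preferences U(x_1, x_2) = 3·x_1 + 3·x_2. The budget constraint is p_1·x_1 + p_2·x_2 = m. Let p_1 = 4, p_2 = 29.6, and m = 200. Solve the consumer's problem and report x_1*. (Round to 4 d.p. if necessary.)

x_1* = 50

Perfect substitutes: compare marginal utility per dollar. 3/p_1 vs 3/p_2 → 0.75 vs 0.1014.
x_1 gives more utility per dollar, so spend all income on x_1: x_1* = m/p_1, x_2* = 0.
Numerically: x_1* = 50, x_2* = 0.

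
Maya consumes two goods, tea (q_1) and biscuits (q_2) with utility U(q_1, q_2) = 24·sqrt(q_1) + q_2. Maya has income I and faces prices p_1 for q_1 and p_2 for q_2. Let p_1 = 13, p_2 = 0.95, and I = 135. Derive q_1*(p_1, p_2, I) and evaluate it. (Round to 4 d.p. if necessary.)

q_1* = 0.769

MU_q_1 = 12/√q_1, MU_q_2 = 1. Tangency: 12/√q_1 = p_1/p_2.
Thus q_1* = (12·p_2/p_1)² — independent of I — with the rest of income spent on q_2.
Plugging in: q_1* = (12·0.95/13)² = 0.769.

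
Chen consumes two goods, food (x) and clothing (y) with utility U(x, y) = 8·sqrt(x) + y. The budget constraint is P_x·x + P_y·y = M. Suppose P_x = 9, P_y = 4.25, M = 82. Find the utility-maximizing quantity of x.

x* = 3.5679

Solve: √x = 4·P_y/P_x, so x*(P_x,P_y) = (4·P_y/P_x)², and y* = (M − P_x·x*)/P_y.
Plugging in: x* = (4·4.25/9)² = 3.5679.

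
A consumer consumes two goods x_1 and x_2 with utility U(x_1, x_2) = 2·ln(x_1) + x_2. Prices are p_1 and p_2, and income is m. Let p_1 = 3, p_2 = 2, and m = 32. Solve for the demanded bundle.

MU_x_1 = 2/x_1, MU_x_2 = 1. Tangency: 2/x_1 = p_1/p_2.
So x_1*(p_1,p_2) = 2·p_2/p_1, independent of income; and x_2* = (m − 2·p_2)/p_2.
At the given prices: x_1* = 2·2/3 = 1.3333, and x_2* = 14.

x_1* = 1.3333, x_2* = 14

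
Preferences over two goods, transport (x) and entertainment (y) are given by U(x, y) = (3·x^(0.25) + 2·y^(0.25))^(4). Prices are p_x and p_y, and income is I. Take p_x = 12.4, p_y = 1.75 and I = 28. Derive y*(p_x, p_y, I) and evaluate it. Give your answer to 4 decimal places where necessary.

y* = 8.4478

From the CES first-order condition, (3/2)·(y/x)^(0.75) = p_x/p_y.
Hence y/x = ((2/3)·p_x/p_y)^(1/(0.75)), i.e. raised to the 4/3 power.
With the ratio pinned down, the budget gives x* = I/(p_x + p_y·(y/x)) and y* = (y/x)·x*.
Numerically y/x = 7.926044, so x* = 28/(12.4 + 1.75·7.926044) = 1.0658 and y* = 7.926044·1.0658 = 8.4478.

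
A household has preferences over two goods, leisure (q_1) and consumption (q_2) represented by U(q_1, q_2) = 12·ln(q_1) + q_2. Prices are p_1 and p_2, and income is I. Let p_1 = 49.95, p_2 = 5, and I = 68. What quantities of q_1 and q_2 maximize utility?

Set MRS = p_1/p_2: (12/q_1)/1 = p_1/p_2.
So q_1*(p_1,p_2) = 12·p_2/p_1, independent of income; and q_2* = (I − 12·p_2)/p_2.
At the given prices: q_1* = 12·5/49.95 = 1.2012, and q_2* = 1.6.

q_1* = 1.2012, q_2* = 1.6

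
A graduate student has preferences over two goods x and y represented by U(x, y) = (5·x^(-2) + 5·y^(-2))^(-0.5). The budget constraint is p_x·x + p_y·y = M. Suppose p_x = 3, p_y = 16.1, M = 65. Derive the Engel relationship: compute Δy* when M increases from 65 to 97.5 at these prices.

Δy* = 1.5221

With the ratio pinned down, the budget gives x* = M/(p_x + p_y·(y/x)) and y* = (y/x)·x*.
Numerically y/x = 0.57117, so x* = 65/(3 + 16.1·0.57117) = 5.3297 and y* = 0.57117·5.3297 = 3.0442.
At M' = 97.5: y* = 4.5662. Change: 4.5662 − 3.0442 = 1.5221.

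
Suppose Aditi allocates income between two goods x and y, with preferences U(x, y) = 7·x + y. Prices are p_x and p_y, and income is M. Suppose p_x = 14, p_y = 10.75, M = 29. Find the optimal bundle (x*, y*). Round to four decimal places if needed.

x* = 2.0714, y* = 0

Linear utility — the consumer picks whichever good has higher MU/price: 7/14 = 0.5 vs 1/10.75 = 0.093.
x gives more utility per dollar, so spend all income on x: x* = M/p_x, y* = 0.
Numerically: x* = 2.0714, y* = 0.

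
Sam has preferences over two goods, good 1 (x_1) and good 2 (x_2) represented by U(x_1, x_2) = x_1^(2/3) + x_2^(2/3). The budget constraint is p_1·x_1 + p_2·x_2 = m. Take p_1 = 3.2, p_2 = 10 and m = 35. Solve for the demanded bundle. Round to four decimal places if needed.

MU_x_1 ∝ x_1^(-1/3), MU_x_2 ∝ x_2^(-1/3), so MRS = (x_2/x_1)^(1/3) = p_1/p_2.
Solve for the ratio: x_2/x_1 = [p_1/p_2]^(3).
With the ratio pinned down, the budget gives x_1* = m/(p_1 + p_2·(x_2/x_1)) and x_2* = (x_2/x_1)·x_1*.
Numerically x_2/x_1 = 0.032768, so x_1* = 35/(3.2 + 10·0.032768) = 9.9215 and x_2* = 0.032768·9.9215 = 0.3251.

x_1* = 9.9215, x_2* = 0.3251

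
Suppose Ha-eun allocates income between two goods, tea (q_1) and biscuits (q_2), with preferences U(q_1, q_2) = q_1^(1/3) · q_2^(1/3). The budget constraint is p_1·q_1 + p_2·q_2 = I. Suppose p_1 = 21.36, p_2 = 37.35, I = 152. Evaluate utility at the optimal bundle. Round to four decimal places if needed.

Tangency: MRS = q_2/q_1 = p_1/p_2.
Rearranging, p_2·q_2 = p_1·q_1. Substituting into the budget gives p_1·q_1·(1 + 1) = I.
Demand: q_1*(p_1,p_2,I) = 0.5·I/p_1 and q_2* = 0.5·I/p_2.
At p_1=21.36, p_2=37.35, I=152: q_1* = 0.5·152/21.36 = 3.5581, q_2* = 2.0348.
Utility at the optimum: U(3.5581, 2.0348) = 1.9345.

V = 1.9345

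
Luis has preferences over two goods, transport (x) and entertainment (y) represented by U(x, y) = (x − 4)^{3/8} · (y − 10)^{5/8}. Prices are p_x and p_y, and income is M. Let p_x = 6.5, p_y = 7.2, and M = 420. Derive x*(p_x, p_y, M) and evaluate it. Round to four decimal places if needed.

x* = 22.5769

MRS = (3/5)·(y−10)/(x−4). Tangency with p_x/p_y gives y−10 = (5/3)·(p_x/p_y)·(x−4).
Substituting into the budget: x* = 4 + 0.375·(M − 4·p_x − 10·p_y)/p_x, and y* = 10 + 0.625·(…)/p_y.
Discretionary income = 420 − 4·6.5 − 10·7.2 = 322; x* = 4 + 0.375·322/6.5 = 22.5769.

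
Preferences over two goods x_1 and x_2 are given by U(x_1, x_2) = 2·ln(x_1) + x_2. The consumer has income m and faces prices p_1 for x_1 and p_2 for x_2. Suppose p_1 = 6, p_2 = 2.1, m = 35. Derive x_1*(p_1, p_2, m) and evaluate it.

x_1* = 0.7

MU_x_1 = 2/x_1, MU_x_2 = 1. Tangency: 2/x_1 = p_1/p_2.
So x_1*(p_1,p_2) = 2·p_2/p_1, independent of income; and x_2* = (m − 2·p_2)/p_2.
At the given prices: x_1* = 2·2.1/6 = 0.7.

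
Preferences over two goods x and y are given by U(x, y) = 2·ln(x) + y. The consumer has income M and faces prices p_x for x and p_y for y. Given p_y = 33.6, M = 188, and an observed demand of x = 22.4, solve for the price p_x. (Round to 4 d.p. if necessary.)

Set MRS = p_x/p_y: (2/x)/1 = p_x/p_y.
So x*(p_x,p_y) = 2·p_y/p_x, independent of income; and y* = (M − 2·p_y)/p_y.
Set x* = 22.4 in the demand function and solve for p_x: p_x = 3.

p_x = 3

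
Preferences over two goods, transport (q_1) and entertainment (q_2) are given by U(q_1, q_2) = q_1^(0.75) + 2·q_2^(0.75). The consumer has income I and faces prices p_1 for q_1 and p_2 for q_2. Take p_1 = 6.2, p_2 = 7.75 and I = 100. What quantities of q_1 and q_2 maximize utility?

q_1* = 1.7547, q_2* = 11.4995

MRS = MU_q_1/MU_q_2 = (1/2)·(q_2/q_1)^(0.25). Set equal to p_1/p_2.
Solve for the ratio: q_2/q_1 = [2·p_1/p_2]^(4).
Substitute q_2 = (q_2/q_1)·q_1 into the budget: q_1* = I/(p_1 + p_2·(q_2/q_1)).
Numerically q_2/q_1 = 6.5536, so q_1* = 100/(6.2 + 7.75·6.5536) = 1.7547 and q_2* = 6.5536·1.7547 = 11.4995.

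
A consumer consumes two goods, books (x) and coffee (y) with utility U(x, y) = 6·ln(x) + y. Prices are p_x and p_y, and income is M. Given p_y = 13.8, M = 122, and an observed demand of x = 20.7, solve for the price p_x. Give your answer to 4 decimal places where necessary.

MU_x = 6/x, MU_y = 1. Tangency: 6/x = p_x/p_y.
So x*(p_x,p_y) = 6·p_y/p_x, independent of income; and y* = (M − 6·p_y)/p_y.
Set x* = 20.7 in the demand function and solve for p_x: p_x = 4.

p_x = 4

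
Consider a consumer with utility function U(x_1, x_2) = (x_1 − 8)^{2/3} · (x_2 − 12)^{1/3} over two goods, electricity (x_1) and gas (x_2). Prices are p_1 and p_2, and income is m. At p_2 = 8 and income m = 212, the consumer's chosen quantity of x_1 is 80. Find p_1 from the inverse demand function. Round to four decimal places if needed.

p_1 = 1

Let x_1' = x_1−8, x_2' = x_2−12. MRS = 2·x_2'/x_1' = p_1/p_2.
Substituting into the budget: x_1* = 8 + 2/3·(m − 8·p_1 − 12·p_2)/p_1, and x_2* = 12 + 1/3·(…)/p_2.
Set x_1* = 80 in the demand function and solve for p_1: p_1 = 1.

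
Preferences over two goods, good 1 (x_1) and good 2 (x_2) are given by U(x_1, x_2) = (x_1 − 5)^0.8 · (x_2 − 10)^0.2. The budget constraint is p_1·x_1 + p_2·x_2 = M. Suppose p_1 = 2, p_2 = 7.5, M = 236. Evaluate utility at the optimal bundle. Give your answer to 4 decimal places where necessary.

V = 35.1414

Discretionary income = 236 − 5·2 − 10·7.5 = 151; x_1* = 5 + 0.8·151/2 = 65.4; x_2* = 10 + 0.2·151/7.5 = 14.0267.
Utility at the optimum: U(65.4, 14.0267) = 35.1414.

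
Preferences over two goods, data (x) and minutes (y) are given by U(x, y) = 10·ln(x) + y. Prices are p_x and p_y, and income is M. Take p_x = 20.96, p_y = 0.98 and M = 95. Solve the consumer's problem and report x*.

x* = 0.4676

Set MRS = p_x/p_y: (10/x)/1 = p_x/p_y.
So x*(p_x,p_y) = 10·p_y/p_x, independent of income; and y* = (M − 10·p_y)/p_y.
At the given prices: x* = 10·0.98/20.96 = 0.4676.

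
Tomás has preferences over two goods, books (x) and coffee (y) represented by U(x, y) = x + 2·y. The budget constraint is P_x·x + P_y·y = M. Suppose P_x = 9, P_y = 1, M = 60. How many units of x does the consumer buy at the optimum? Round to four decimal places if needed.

Linear utility — the consumer picks whichever good has higher MU/price: 1/9 = 0.1111 vs 2/1 = 2.
y gives more utility per dollar, so spend all income on y: y* = M/P_y, x* = 0.
Numerically: x* = 0, y* = 60.

x* = 0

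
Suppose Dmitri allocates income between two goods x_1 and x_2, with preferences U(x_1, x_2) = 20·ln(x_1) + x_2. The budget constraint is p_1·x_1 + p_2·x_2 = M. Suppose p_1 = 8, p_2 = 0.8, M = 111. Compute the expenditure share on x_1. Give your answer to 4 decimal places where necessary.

MU_x_1 = 20/x_1, MU_x_2 = 1. Tangency: 20/x_1 = p_1/p_2.
So x_1*(p_1,p_2) = 20·p_2/p_1, independent of income; and x_2* = (M − 20·p_2)/p_2.
At the given prices: x_1* = 20·0.8/8 = 2, and x_2* = 118.75.
Expenditure on x_1: 8·2 = 16; share = 0.1441.

share on x_1 = 0.1441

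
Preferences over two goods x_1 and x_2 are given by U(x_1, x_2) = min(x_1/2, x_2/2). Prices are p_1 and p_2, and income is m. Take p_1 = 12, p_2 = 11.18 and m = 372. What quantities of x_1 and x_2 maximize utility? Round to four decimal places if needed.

x_1* = 16.0483, x_2* = 16.0483

With perfect complements, no substitution: consume in ratio x_1:x_2 = 2:2.
Budget: p_1·x_1 + p_2·x_1 = m, so (2·p_1 + 2·p_2)·x_1 = 2·m.
Demand: x_1*(p_1,p_2,m) = 2·m/(2·p_1 + 2·p_2), x_2* = 2·m/(2·p_1 + 2·p_2).
Here 2·12 + 2·11.18 = 46.36, giving x_1* = 16.0483 and x_2* = 16.0483.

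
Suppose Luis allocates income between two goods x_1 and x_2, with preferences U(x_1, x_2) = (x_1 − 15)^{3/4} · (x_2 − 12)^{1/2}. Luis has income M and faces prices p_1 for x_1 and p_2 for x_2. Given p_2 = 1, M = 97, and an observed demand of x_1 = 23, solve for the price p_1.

p_1 = 3

This is Cobb-Douglas in (x_1−15, x_2−12): tangency gives 0.75·p_2·(x_2−12) = 0.5·p_1·(x_1−15).
After buying the subsistence bundle (15, 12), a share 0.6 of the remaining income goes to x_1: x_1* = 15 + 0.6·(M − 15p_1 − 12p_2)/p_1.
Set x_1* = 23 in the demand function and solve for p_1: p_1 = 3.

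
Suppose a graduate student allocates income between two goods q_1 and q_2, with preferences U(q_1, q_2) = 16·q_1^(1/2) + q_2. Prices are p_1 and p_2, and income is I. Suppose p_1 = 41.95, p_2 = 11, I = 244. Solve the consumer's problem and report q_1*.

Set MRS = p_1/p_2: 8·q_1^(−1/2) = p_1/p_2.
Solve: √q_1 = 8·p_2/p_1, so q_1*(p_1,p_2) = (8·p_2/p_1)², and q_2* = (I − p_1·q_1*)/p_2.
Plugging in: q_1* = (8·11/41.95)² = 4.4005.

q_1* = 4.4005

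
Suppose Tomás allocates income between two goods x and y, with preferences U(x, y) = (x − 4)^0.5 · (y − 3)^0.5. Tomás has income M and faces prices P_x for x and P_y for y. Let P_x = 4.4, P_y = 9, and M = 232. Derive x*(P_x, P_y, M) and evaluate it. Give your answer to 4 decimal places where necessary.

x* = 25.2955

Let x' = x−4, y' = y−3. MRS = y'/x' = P_x/P_y.
After buying the subsistence bundle (4, 3), a share 0.5 of the remaining income goes to x: x* = 4 + 0.5·(M − 4P_x − 3P_y)/P_x.
Discretionary income = 232 − 4·4.4 − 3·9 = 187.4; x* = 4 + 0.5·187.4/4.4 = 25.2955.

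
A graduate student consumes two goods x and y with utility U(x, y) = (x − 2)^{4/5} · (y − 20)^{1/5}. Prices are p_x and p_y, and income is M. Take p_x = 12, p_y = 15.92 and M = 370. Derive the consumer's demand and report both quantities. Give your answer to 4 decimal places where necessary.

x* = 3.84, y* = 20.3467

This is Cobb-Douglas in (x−2, y−20): tangency gives 0.8·p_y·(y−20) = 0.2·p_x·(x−2).
Substituting into the budget: x* = 2 + 0.8·(M − 2·p_x − 20·p_y)/p_x, and y* = 20 + 0.2·(…)/p_y.
Discretionary income = 370 − 2·12 − 20·15.92 = 27.6; x* = 2 + 0.8·27.6/12 = 3.84; y* = 20 + 0.2·27.6/15.92 = 20.3467.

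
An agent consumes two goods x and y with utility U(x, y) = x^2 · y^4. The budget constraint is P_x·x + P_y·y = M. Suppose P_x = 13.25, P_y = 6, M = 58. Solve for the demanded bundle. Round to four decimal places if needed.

x* = 1.4591, y* = 6.4444

MU_x/MU_y = (2·y)/(4·x); tangency sets this equal to P_x/P_y.
So 2·P_y·y = 4·P_x·x; combined with the budget, a share 1/3 of income goes to x.
Demand: x*(P_x,P_y,M) = 1/3·M/P_x and y* = 2/3·M/P_y.
At P_x=13.25, P_y=6, M=58: x* = 1/3·58/13.25 = 1.4591, y* = 6.4444.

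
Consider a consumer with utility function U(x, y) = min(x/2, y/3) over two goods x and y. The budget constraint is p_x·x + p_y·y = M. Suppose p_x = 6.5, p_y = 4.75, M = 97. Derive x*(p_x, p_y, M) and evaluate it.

x* = 7.1193

Leontief preferences: the optimum is at the kink where x/2 = y/3, i.e. y = (3/2)·x.
Budget: p_x·x + p_y·(3/2)·x = M, so (2·p_x + 3·p_y)·x = 2·M.
Demand: x*(p_x,p_y,M) = 2·M/(2·p_x + 3·p_y), y* = 3·M/(2·p_x + 3·p_y).
Here 2·6.5 + 3·4.75 = 27.25, giving x* = 7.1193.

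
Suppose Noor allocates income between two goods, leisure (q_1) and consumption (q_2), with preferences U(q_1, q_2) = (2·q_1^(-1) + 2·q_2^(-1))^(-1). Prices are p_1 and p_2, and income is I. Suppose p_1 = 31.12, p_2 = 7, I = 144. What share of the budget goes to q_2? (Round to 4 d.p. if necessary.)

Substitute q_2 = (q_2/q_1)·q_1 into the budget: q_1* = I/(p_1 + p_2·(q_2/q_1)).
Numerically q_2/q_1 = 2.108486, so q_1* = 144/(31.12 + 7·2.108486) = 3.1387 and q_2* = 2.108486·3.1387 = 6.6178.
Expenditure on q_2: 7·6.6178 = 46.3248; share = 0.3217.

share on q_2 = 0.3217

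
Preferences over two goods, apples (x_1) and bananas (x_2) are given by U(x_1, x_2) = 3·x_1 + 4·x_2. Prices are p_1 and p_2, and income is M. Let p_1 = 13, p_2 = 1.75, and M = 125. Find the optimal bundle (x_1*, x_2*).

x_1* = 0, x_2* = 71.4286

Perfect substitutes: compare marginal utility per dollar. 3/p_1 vs 4/p_2 → 0.2308 vs 2.2857.
x_2 gives more utility per dollar, so spend all income on x_2: x_2* = M/p_2, x_1* = 0.
Numerically: x_1* = 0, x_2* = 71.4286.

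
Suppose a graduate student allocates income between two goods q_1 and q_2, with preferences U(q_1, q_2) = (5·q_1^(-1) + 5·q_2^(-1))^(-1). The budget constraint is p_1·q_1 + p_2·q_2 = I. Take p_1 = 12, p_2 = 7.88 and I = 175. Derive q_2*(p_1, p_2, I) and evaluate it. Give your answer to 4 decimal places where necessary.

q_2* = 9.9408

MU_q_1 ∝ 5·q_1^(-2), MU_q_2 ∝ 5·q_2^(-2), so MRS = (q_2/q_1)^(2) = p_1/p_2.
Hence q_2/q_1 = (p_1/p_2)^(1/(2)), i.e. raised to the 0.5 power.
With the ratio pinned down, the budget gives q_1* = I/(p_1 + p_2·(q_2/q_1)) and q_2* = (q_2/q_1)·q_1*.
Numerically q_2/q_1 = 1.234035, so q_1* = 175/(12 + 7.88·1.234035) = 8.0555 and q_2* = 1.234035·8.0555 = 9.9408.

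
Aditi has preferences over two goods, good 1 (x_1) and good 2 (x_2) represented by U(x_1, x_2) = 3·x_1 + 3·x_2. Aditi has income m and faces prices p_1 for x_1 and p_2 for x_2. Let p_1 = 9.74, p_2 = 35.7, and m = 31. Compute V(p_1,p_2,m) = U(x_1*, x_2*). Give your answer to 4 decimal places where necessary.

Linear utility — the consumer picks whichever good has higher MU/price: 3/9.74 = 0.308 vs 3/35.7 = 0.084.
x_1 gives more utility per dollar, so spend all income on x_1: x_1* = m/p_1, x_2* = 0.
Numerically: x_1* = 3.1828, x_2* = 0.
Utility at the optimum: U(3.1828, 0) = 9.5483.

V = 9.5483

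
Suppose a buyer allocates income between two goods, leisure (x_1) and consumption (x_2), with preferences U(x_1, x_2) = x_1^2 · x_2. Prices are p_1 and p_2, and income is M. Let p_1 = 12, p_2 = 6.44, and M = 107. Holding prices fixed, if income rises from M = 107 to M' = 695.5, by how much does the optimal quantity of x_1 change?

Δx_1* = 32.6944

MU_x_1/MU_x_2 = (2·x_2)/(x_1); tangency sets this equal to p_1/p_2.
Rearranging, p_2·x_2 = (1/2)·p_1·x_1. Substituting into the budget gives p_1·x_1·(1 + (1/2)) = M.
Demand: x_1*(p_1,p_2,M) = 2/3·M/p_1 and x_2* = 1/3·M/p_2.
At p_1=12, p_2=6.44, M=107: x_1* = 2/3·107/12 = 5.9444.
At M' = 695.5: x_1* = 38.6389. Change: 38.6389 − 5.9444 = 32.6944.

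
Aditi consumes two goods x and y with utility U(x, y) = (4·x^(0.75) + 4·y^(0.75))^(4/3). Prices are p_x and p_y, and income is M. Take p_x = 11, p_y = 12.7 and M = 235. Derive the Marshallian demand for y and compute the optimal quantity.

y* = 7.2879

From the CES first-order condition, (y/x)^(0.25) = p_x/p_y.
Solve for the ratio: y/x = [p_x/p_y]^(4).
With the ratio pinned down, the budget gives x* = M/(p_x + p_y·(y/x)) and y* = (y/x)·x*.
Numerically y/x = 0.562802, so x* = 235/(11 + 12.7·0.562802) = 12.9494 and y* = 0.562802·12.9494 = 7.2879.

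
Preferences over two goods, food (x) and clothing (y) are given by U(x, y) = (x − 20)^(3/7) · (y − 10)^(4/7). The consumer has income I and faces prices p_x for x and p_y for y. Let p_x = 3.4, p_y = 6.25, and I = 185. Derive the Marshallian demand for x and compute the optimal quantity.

This is Cobb-Douglas in (x−20, y−10): tangency gives 3/7·p_y·(y−10) = 4/7·p_x·(x−20).
Substituting into the budget: x* = 20 + 3/7·(I − 20·p_x − 10·p_y)/p_x, and y* = 10 + 4/7·(…)/p_y.
Discretionary income = 185 − 20·3.4 − 10·6.25 = 54.5; x* = 20 + 3/7·54.5/3.4 = 26.8697.

x* = 26.8697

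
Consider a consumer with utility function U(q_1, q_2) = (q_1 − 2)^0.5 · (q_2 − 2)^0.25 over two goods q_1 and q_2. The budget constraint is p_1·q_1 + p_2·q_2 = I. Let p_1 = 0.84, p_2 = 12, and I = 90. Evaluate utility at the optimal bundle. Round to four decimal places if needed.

V = 8.2604

This is Cobb-Douglas in (q_1−2, q_2−2): tangency gives 0.5·p_2·(q_2−2) = 0.25·p_1·(q_1−2).
Substituting into the budget: q_1* = 2 + 2/3·(I − 2·p_1 − 2·p_2)/p_1, and q_2* = 2 + 1/3·(…)/p_2.
Discretionary income = 90 − 2·0.84 − 2·12 = 64.32; q_1* = 2 + 2/3·64.32/0.84 = 53.0476; q_2* = 2 + 1/3·64.32/12 = 3.7867.
Utility at the optimum: U(53.0476, 3.7867) = 8.2604.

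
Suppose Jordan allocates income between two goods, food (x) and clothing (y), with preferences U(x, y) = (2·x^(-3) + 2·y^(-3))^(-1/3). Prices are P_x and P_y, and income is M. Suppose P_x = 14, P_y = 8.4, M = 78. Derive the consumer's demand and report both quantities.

x* = 3.3129, y* = 3.7642

MRS = MU_x/MU_y = (y/x)^(4). Set equal to P_x/P_y.
Solve for the ratio: y/x = [P_x/P_y]^(0.25).
With the ratio pinned down, the budget gives x* = M/(P_x + P_y·(y/x)) and y* = (y/x)·x*.
Numerically y/x = 1.136219, so x* = 78/(14 + 8.4·1.136219) = 3.3129 and y* = 1.136219·3.3129 = 3.7642.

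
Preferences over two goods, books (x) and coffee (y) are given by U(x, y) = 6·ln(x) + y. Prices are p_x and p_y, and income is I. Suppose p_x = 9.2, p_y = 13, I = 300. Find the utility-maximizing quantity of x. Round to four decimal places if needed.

Set MRS = p_x/p_y: (6/x)/1 = p_x/p_y.
So x*(p_x,p_y) = 6·p_y/p_x, independent of income; and y* = (I − 6·p_y)/p_y.
At the given prices: x* = 6·13/9.2 = 8.4783.

x* = 8.4783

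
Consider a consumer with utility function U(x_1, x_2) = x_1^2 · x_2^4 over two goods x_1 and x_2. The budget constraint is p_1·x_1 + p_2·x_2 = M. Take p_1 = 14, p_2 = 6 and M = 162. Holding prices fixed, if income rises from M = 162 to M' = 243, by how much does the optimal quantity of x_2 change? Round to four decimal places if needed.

Δx_2* = 9

MU_x_1/MU_x_2 = (2·x_2)/(4·x_1); tangency sets this equal to p_1/p_2.
Rearranging, p_2·x_2 = 2·p_1·x_1. Substituting into the budget gives p_1·x_1·(1 + 2) = M.
Demand: x_1*(p_1,p_2,M) = 1/3·M/p_1 and x_2* = 2/3·M/p_2.
At p_1=14, p_2=6, M=162: x_2* = 2/3·162/6 = 18.
At M' = 243: x_2* = 27. Change: 27 − 18 = 9.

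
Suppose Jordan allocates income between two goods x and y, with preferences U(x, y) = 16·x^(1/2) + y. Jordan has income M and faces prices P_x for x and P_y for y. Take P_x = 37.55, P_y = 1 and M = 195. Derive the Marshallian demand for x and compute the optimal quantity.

Set MRS = P_x/P_y: 8·x^(−1/2) = P_x/P_y.
Solve: √x = 8·P_y/P_x, so x*(P_x,P_y) = (8·P_y/P_x)², and y* = (M − P_x·x*)/P_y.
Plugging in: x* = (8·1/37.55)² = 0.0454.

x* = 0.0454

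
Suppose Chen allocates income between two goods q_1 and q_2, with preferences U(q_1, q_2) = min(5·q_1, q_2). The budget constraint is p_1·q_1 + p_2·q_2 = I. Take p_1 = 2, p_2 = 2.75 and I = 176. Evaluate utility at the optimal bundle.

With perfect complements, no substitution: consume in ratio q_1:q_2 = 1:5.
Budget: p_1·q_1 + p_2·5·q_1 = I, so (p_1 + 5·p_2)·q_1 = I.
Demand: q_1*(p_1,p_2,I) = I/(p_1 + 5·p_2), q_2* = 5·I/(p_1 + 5·p_2).
Here 2 + 5·2.75 = 15.75, giving q_1* = 11.1746 and q_2* = 55.873.
Utility at the optimum: U(11.1746, 55.873) = 55.873.

V = 55.873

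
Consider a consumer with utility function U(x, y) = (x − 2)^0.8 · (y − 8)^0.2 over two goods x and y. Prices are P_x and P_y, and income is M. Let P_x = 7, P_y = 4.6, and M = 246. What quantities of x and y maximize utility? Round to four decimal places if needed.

MRS = 4·(y−8)/(x−2). Tangency with P_x/P_y gives y−8 = (1/4)·(P_x/P_y)·(x−2).
Substituting into the budget: x* = 2 + 0.8·(M − 2·P_x − 8·P_y)/P_x, and y* = 8 + 0.2·(…)/P_y.
Discretionary income = 246 − 2·7 − 8·4.6 = 195.2; x* = 2 + 0.8·195.2/7 = 24.3086; y* = 8 + 0.2·195.2/4.6 = 16.487.

x* = 24.3086, y* = 16.487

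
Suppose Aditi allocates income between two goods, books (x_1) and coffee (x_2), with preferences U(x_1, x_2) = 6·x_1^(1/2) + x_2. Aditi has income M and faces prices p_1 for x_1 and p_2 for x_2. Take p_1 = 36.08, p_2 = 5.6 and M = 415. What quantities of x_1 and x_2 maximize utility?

x_1* = 0.2168, x_2* = 72.7102

Utility is quasi-linear in x_2; the FOC for x_1 is 3/√x_1 = p_1/p_2.
Thus x_1* = (3·p_2/p_1)² — independent of M — with the rest of income spent on x_2.
Plugging in: x_1* = (3·5.6/36.08)² = 0.2168, x_2* = 72.7102.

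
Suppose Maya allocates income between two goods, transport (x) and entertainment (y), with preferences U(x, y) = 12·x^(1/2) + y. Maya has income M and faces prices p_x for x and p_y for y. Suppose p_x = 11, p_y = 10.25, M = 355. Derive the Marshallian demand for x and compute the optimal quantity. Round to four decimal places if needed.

x* = 31.2583

MU_x = 6/√x, MU_y = 1. Tangency: 6/√x = p_x/p_y.
Thus x* = (6·p_y/p_x)² — independent of M — with the rest of income spent on y.
Plugging in: x* = (6·10.25/11)² = 31.2583.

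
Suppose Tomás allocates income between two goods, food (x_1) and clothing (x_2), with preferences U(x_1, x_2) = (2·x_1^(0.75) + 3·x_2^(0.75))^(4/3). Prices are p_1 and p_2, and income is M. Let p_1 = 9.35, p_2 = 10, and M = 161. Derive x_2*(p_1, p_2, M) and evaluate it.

x_2* = 12.9665

From the CES first-order condition, (2/3)·(x_2/x_1)^(0.25) = p_1/p_2.
Solve for the ratio: x_2/x_1 = [(3/2)·p_1/p_2]^(4).
Substitute x_2 = (x_2/x_1)·x_1 into the budget: x_1* = M/(p_1 + p_2·(x_2/x_1)).
Numerically x_2/x_1 = 3.869114, so x_1* = 161/(9.35 + 10·3.869114) = 3.3513 and x_2* = 3.869114·3.3513 = 12.9665.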